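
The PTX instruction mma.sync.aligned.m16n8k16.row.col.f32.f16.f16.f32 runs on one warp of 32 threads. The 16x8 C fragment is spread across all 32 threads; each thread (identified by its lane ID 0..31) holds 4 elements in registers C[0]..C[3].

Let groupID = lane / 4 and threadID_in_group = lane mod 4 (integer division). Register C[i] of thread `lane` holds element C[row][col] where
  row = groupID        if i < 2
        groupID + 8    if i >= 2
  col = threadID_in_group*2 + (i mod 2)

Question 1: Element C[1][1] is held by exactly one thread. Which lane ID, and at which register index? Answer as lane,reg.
r=1->g=1,rb=0  c=1->t=0,b0=1
L=1*4+0=4  i=0*2+1=1

4,1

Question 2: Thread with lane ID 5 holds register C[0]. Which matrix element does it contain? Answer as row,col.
1,2

L=5⇒gr=5>>2=1, th=5&3=1
[0]⇒row 1+0=1  col 1·2+0=2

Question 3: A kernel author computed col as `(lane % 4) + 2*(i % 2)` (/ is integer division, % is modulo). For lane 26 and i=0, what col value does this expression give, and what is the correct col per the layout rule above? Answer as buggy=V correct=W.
`(lane % 4) + 2*(i % 2)`[26,0]→2
L=26→G=26>>2=6, T=26&3=2
[0]→row 6+0=6  col 2·2+0=4
col: 2 vs 4

buggy=2 correct=4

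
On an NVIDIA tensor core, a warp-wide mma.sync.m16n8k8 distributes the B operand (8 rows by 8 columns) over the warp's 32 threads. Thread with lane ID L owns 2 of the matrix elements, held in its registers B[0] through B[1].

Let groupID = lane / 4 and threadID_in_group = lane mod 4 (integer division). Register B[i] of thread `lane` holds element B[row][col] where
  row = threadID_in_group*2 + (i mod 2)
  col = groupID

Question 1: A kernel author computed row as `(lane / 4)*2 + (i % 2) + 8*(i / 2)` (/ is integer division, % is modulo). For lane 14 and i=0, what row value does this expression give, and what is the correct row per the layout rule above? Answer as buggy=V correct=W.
`(lane / 4)*2 + (i % 2) + 8*(i / 2)`[14,0]=>6
L=14=>grp=14>>2=3, tig=14&3=2
[0]=>row 2·2+0=4  col grp=3
row: 6 vs 4

buggy=6 correct=4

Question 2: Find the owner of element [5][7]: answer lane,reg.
c:7=>grp=7  r:5=>tig=2,lo=1
L=7*4+2=30  i=1=1

30,1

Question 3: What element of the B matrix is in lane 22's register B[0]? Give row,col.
lane 22: gid=5 (22/4), tid=2 (22%4)
i=0: r=2*2+0=4, c=gid=5

4,5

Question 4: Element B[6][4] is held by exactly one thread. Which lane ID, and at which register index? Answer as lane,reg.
19,0

c=4->g=4  r=6->t=3,b0=0
L=4*4+3=19  i=0=0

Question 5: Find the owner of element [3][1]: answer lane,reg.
5,1

c=1->g=1  r=3->t=1,b0=1
L=1*4+1=5  i=1=1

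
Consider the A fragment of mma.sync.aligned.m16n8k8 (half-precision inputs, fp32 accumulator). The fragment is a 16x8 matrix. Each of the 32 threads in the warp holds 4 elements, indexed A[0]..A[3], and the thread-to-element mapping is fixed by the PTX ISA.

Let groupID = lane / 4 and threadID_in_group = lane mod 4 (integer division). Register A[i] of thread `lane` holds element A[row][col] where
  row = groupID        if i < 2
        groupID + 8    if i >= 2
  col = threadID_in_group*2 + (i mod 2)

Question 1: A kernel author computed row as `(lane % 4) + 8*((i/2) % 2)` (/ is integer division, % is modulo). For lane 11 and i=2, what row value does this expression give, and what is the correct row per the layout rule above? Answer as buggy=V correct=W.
buggy=11 correct=10

`(lane % 4) + 8*((i/2) % 2)`[11,2]→11
11: G=2,T=3
[2] (2+8,3*2+0) = (10,6)
row: 11 vs 10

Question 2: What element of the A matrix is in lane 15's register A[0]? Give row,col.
lane 15=>15/4=3, 15 mod 4=3
i=0  r:3+0=>3  c:2·3+0=>6

3,6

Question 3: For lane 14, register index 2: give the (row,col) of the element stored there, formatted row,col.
11,4

L=14→G=14>>2=3, T=14&3=2
[2]→row 3+8=11  col 2·2+0=4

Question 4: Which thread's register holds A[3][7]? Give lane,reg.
15,1

r=3→G=3,rhi=0  c=7→T=3,p=1
L=3*4+3=15  i=0*2+1=1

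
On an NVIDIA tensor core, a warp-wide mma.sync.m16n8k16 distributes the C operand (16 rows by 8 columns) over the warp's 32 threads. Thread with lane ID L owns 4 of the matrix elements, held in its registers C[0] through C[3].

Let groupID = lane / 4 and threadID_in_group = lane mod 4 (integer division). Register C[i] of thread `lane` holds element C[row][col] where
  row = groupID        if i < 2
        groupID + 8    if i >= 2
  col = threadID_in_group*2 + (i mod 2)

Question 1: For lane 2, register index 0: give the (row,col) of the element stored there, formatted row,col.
lane 2->2/4=0, 2 mod 4=2
i=0  r:0+0->0  c:2·2+0->4

0,4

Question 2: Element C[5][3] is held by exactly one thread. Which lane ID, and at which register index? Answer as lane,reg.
21,1

r: 5->gid=5,r8=0  c: 3->tid=1,i&1=1
L=5*4+1=21  i=0*2+1=1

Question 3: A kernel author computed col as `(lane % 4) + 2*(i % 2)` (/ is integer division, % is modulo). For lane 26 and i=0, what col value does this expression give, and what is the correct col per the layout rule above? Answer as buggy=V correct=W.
`(lane % 4) + 2*(i % 2)`[26,0]=>2
lane 26=>26/4=6, 26 mod 4=2
i=0  r:6+0=>6  c:2·2+0=>4
col: 2 vs 4

buggy=2 correct=4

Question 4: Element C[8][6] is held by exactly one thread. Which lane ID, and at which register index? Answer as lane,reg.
r: 8->gid=0,r8=1  c: 6->tid=3,i&1=0
L=0*4+3=3  i=1*2+0=2

3,2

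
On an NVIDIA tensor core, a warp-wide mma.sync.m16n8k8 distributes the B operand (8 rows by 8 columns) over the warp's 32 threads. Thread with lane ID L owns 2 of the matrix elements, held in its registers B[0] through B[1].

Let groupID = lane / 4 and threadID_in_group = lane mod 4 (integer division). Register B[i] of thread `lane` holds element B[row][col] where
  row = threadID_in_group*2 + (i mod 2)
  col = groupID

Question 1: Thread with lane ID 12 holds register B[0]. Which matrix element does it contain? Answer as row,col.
0,3

lane 12: gr=3 (12/4), th=0 (12%4)
i=0: r=0*2+0=0, c=gr=3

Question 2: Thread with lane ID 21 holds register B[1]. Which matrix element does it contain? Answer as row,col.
lane 21⇒21/4=5, 21 mod 4=1
i=1  r:2·1+1⇒3  c:5

3,5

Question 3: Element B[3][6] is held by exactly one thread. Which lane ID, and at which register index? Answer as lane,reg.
c: 6->gid=6  r: 3->tid=1,i&1=1
L=6*4+1=25  i=1=1

25,1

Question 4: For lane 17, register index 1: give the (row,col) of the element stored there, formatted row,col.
3,4

17: grp=4,tig=1
[1] (1*2+1,4) = (3,4)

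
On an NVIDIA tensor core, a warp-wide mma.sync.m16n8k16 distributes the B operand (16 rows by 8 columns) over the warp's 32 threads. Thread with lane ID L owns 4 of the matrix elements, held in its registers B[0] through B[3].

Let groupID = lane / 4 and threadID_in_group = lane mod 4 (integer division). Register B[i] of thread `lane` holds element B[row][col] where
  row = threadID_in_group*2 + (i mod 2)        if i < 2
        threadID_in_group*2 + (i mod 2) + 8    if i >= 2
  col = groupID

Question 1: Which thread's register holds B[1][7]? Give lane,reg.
28,1

c: 7->gid=7  r: 1->r8=0,tid=0,i&1=1
L=7*4+0=28  i=0*2+1=1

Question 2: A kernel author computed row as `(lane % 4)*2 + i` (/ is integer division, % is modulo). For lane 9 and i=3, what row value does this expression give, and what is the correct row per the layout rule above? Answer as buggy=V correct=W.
`(lane % 4)*2 + i`[9,3]=>5
L=9=>grp=9>>2=2, tig=9&3=1
[3]=>row 1·2+1+8=11  col grp=2
row: 5 vs 11

buggy=5 correct=11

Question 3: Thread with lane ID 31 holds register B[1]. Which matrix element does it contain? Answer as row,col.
7,7

31: G=7,T=3
[1] (3*2+1+0,7) = (7,7)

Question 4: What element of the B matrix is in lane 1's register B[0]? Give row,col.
lane 1: g=0 (1/4), t=1 (1%4)
i=0: r=1*2+0+0=2, c=g=0

2,0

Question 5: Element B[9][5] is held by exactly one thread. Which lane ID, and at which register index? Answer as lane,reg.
c: 5->gid=5  r: 9->r8=1,tid=0,i&1=1
L=5*4+0=20  i=1*2+1=3

20,3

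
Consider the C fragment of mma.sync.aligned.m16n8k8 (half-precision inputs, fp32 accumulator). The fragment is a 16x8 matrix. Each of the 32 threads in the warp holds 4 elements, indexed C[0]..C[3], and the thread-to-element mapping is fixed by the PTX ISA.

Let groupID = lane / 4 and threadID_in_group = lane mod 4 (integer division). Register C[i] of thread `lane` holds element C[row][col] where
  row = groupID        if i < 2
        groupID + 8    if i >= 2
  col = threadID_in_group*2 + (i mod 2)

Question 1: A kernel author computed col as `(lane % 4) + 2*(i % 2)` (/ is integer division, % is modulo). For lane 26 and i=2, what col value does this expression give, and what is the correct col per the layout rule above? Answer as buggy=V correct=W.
buggy=2 correct=4

`(lane % 4) + 2*(i % 2)`[26,2]⇒2
lane 26⇒26/4=6, 26 mod 4=2
i=2  r:6+8⇒14  c:2·2+0⇒4
col: 2 vs 4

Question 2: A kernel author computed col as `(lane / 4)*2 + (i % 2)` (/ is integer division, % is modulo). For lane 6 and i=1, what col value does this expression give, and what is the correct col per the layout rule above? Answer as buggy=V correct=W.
buggy=3 correct=5

`(lane / 4)*2 + (i % 2)`[6,1]=>3
lane 6: grp=1 (6/4), tig=2 (6%4)
i=1: r=1+0=1, c=2*2+1=5
col: 3 vs 5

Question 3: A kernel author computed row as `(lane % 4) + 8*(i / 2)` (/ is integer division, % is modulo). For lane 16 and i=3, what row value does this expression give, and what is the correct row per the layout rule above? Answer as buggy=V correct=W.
`(lane % 4) + 8*(i / 2)`[16,3]⇒8
16: gr=4,th=0
[3] (4+8,0*2+1) = (12,1)
row: 8 vs 12

buggy=8 correct=12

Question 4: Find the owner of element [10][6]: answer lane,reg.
r=10→G=2,rhi=1  c=6→T=3,p=0
L=2*4+3=11  i=1*2+0=2

11,2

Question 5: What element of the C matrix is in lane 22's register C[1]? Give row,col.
5,5

22: grp=5,tig=2
[1] (5+0,2*2+1) = (5,5)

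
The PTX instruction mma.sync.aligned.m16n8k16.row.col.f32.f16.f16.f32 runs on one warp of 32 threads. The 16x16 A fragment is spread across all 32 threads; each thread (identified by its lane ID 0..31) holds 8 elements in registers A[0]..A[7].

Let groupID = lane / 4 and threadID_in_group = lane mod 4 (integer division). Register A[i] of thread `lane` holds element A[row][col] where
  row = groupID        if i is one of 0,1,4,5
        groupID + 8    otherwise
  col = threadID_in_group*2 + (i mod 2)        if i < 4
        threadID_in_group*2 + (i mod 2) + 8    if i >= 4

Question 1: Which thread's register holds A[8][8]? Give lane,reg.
r: 8->gid=0,r8=1  c: 8->c8=1,tid=0,i&1=0
L=0*4+0=0  i=1*4+1*2+0=6

0,6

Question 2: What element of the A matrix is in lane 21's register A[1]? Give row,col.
lane 21=>21/4=5, 21 mod 4=1
i=1  r:5+0=>5  c:2·1+1+0=>3

5,3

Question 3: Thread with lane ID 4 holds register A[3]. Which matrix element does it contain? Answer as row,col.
9,1

4: gid=1,tid=0
[3] (1+8,0*2+1+0) = (9,1)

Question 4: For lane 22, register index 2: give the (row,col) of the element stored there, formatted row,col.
13,4

L=22⇒gr=22>>2=5, th=22&3=2
[2]⇒row 5+8=13  col 2·2+0+0=4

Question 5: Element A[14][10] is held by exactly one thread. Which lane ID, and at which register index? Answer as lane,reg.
r=14->g=6,rb=1  c=10->cb=1,t=1,b0=0
L=6*4+1=25  i=1*4+1*2+0=6

25,6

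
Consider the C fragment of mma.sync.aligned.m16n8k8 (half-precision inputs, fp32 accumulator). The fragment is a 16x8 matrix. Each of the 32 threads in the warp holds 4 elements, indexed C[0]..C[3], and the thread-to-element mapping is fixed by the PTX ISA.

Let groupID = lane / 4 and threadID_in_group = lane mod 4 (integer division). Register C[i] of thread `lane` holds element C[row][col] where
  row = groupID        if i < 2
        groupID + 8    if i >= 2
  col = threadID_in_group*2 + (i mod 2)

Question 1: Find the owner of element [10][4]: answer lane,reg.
r:10=>grp=2,rB=1  c:4=>tig=2,lo=0
L=2*4+2=10  i=1*2+0=2

10,2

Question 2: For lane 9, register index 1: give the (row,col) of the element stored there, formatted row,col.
L=9->gid=9>>2=2, tid=9&3=1
[1]->row 2+0=2  col 1·2+1=3

2,3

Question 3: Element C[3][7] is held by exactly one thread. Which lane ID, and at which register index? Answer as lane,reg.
15,1

r:3=>grp=3,rB=0  c:7=>tig=3,lo=1
L=3*4+3=15  i=0*2+1=1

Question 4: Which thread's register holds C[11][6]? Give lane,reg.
r:11=>grp=3,rB=1  c:6=>tig=3,lo=0
L=3*4+3=15  i=1*2+0=2

15,2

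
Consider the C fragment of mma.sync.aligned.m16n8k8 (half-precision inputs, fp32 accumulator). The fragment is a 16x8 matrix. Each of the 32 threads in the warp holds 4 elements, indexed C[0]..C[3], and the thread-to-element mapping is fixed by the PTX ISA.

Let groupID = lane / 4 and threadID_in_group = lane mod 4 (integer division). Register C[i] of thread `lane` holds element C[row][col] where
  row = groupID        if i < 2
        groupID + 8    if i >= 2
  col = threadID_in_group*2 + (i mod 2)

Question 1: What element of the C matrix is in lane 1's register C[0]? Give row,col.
lane 1->1/4=0, 1 mod 4=1
i=0  r:0+0->0  c:2·1+0->2

0,2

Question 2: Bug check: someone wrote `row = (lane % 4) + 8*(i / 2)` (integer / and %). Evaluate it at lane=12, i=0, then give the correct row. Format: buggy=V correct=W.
`(lane % 4) + 8*(i / 2)`[12,0]->0
lane 12->12/4=3, 12 mod 4=0
i=0  r:3+0->3  c:2·0+0->0
row: 0 vs 3

buggy=0 correct=3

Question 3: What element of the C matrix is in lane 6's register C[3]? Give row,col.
9,5

6: gr=1,th=2
[3] (1+8,2*2+1) = (9,5)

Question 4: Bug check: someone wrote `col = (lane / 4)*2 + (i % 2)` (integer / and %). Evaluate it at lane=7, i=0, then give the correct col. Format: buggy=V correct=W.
`(lane / 4)*2 + (i % 2)`[7,0]->2
L=7->gid=7>>2=1, tid=7&3=3
[0]->row 1+0=1  col 3·2+0=6
col: 2 vs 6

buggy=2 correct=6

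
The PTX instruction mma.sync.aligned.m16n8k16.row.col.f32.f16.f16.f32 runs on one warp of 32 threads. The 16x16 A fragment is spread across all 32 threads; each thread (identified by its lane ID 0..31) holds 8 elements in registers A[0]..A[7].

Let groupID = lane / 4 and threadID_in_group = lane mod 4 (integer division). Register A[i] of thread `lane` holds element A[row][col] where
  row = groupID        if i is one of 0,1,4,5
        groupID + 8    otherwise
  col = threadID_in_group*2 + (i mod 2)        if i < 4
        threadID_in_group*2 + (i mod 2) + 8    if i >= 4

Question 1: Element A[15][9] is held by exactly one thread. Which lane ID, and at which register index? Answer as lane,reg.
28,7

r=15→G=7,rhi=1  c=9→chi=1,T=0,p=1
L=7*4+0=28  i=1*4+1*2+1=7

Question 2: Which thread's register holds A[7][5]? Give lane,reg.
30,1

r=7⇒gr=7,Rb=0  c=5⇒Cb=0,th=2,odd=1
L=7*4+2=30  i=0*4+0*2+1=1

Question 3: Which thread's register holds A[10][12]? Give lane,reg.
10,6

r=10->g=2,rb=1  c=12->cb=1,t=2,b0=0
L=2*4+2=10  i=1*4+1*2+0=6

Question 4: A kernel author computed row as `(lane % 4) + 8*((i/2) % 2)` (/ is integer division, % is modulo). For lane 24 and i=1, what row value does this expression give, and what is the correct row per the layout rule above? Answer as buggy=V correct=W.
`(lane % 4) + 8*((i/2) % 2)`[24,1]=>0
lane 24=>24/4=6, 24 mod 4=0
i=1  r:6+0=>6  c:2·0+1+0=>1
row: 0 vs 6

buggy=0 correct=6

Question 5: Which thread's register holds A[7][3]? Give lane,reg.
r=7⇒gr=7,Rb=0  c=3⇒Cb=0,th=1,odd=1
L=7*4+1=29  i=0*4+0*2+1=1

29,1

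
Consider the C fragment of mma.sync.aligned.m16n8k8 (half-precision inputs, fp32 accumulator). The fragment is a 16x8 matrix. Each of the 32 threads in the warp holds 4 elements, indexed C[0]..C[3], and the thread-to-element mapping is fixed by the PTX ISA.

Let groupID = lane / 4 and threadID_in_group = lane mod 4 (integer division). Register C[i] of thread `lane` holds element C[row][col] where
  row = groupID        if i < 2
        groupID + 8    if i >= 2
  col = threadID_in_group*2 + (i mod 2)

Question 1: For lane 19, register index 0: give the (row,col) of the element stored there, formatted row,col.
19: g=4,t=3
[0] (4+0,3*2+0) = (4,6)

4,6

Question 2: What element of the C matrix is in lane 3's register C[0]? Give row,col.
0,6

lane 3: G=0 (3/4), T=3 (3%4)
i=0: r=0+0=0, c=3*2+0=6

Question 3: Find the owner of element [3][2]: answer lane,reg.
r=3⇒gr=3,Rb=0  c=2⇒th=1,odd=0
L=3*4+1=13  i=0*2+0=0

13,0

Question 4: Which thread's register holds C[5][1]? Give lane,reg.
r=5⇒gr=5,Rb=0  c=1⇒th=0,odd=1
L=5*4+0=20  i=0*2+1=1

20,1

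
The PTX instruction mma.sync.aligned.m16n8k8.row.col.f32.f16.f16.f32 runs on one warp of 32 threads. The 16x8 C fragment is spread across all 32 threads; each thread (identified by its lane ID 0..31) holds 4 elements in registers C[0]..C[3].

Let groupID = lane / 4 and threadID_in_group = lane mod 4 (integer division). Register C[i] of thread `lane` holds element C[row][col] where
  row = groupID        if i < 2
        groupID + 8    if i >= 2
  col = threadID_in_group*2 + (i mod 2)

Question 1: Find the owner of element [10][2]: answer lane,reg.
r=10→G=2,rhi=1  c=2→T=1,p=0
L=2*4+1=9  i=1*2+0=2

9,2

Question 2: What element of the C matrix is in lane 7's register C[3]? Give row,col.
7: gr=1,th=3
[3] (1+8,3*2+1) = (9,7)

9,7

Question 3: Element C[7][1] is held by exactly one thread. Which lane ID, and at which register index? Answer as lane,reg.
r=7->g=7,rb=0  c=1->t=0,b0=1
L=7*4+0=28  i=0*2+1=1

28,1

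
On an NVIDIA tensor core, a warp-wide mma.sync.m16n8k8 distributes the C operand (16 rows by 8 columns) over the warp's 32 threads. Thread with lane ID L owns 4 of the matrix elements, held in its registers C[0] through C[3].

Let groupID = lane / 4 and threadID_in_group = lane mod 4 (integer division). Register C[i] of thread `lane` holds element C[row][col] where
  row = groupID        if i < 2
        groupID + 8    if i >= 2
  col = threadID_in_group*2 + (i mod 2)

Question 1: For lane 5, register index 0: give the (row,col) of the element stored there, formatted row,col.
1,2

5: g=1,t=1
[0] (1+0,1*2+0) = (1,2)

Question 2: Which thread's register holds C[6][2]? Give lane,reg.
25,0

r: 6->gid=6,r8=0  c: 2->tid=1,i&1=0
L=6*4+1=25  i=0*2+0=0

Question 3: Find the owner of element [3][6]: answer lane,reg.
15,0

r=3→G=3,rhi=0  c=6→T=3,p=0
L=3*4+3=15  i=0*2+0=0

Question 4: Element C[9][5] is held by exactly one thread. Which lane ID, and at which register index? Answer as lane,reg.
6,3

r=9→G=1,rhi=1  c=5→T=2,p=1
L=1*4+2=6  i=1*2+1=3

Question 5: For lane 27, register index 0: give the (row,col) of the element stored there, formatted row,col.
6,6

27: g=6,t=3
[0] (6+0,3*2+0) = (6,6)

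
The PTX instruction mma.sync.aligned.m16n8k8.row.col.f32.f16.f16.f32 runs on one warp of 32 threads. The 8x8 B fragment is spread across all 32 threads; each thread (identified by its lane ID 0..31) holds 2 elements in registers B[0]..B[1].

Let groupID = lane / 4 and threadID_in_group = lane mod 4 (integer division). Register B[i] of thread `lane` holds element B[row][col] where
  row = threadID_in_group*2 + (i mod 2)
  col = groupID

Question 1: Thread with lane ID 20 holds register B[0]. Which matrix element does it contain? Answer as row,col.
20: gid=5,tid=0
[0] (0*2+0,5) = (0,5)

0,5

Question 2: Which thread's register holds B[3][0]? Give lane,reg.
1,1

c=0->g=0  r=3->t=1,b0=1
L=0*4+1=1  i=1=1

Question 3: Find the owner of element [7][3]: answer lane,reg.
15,1

c=3⇒gr=3  r=7⇒th=3,odd=1
L=3*4+3=15  i=1=1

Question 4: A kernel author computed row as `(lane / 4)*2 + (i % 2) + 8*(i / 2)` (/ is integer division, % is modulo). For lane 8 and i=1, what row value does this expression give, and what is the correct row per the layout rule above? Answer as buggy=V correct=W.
`(lane / 4)*2 + (i % 2) + 8*(i / 2)`[8,1]->5
8: gid=2,tid=0
[1] (0*2+1,2) = (1,2)
row: 5 vs 1

buggy=5 correct=1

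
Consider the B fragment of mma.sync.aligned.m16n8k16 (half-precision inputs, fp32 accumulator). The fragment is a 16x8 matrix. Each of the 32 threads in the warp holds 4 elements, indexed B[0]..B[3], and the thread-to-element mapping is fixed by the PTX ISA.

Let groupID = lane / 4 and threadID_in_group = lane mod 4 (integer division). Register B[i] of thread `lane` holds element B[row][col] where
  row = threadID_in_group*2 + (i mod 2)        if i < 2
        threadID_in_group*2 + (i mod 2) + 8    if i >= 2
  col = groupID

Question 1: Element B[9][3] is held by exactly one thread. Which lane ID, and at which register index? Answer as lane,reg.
12,3

c:3=>grp=3  r:9=>rB=1,tig=0,lo=1
L=3*4+0=12  i=1*2+1=3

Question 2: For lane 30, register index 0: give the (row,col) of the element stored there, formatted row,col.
30: gr=7,th=2
[0] (2*2+0+0,7) = (4,7)

4,7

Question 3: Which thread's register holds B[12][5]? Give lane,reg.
22,2

c: 5->gid=5  r: 12->r8=1,tid=2,i&1=0
L=5*4+2=22  i=1*2+0=2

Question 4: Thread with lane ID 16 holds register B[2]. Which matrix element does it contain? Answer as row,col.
8,4

lane 16: gid=4 (16/4), tid=0 (16%4)
i=2: r=0*2+0+8=8, c=gid=4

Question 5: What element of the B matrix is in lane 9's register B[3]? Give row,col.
L=9->g=9>>2=2, t=9&3=1
[3]->row 1·2+1+8=11  col g=2

11,2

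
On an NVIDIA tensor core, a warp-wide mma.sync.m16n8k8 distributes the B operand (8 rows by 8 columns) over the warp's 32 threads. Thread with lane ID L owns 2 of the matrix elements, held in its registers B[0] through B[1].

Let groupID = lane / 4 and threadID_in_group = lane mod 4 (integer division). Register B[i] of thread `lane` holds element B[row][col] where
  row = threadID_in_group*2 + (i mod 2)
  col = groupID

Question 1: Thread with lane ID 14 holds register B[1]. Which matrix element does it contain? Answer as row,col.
lane 14: G=3 (14/4), T=2 (14%4)
i=1: r=2*2+1=5, c=G=3

5,3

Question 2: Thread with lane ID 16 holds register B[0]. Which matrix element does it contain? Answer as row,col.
0,4

lane 16: gid=4 (16/4), tid=0 (16%4)
i=0: r=0*2+0=0, c=gid=4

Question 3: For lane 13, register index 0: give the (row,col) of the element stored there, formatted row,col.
13: grp=3,tig=1
[0] (1*2+0,3) = (2,3)

2,3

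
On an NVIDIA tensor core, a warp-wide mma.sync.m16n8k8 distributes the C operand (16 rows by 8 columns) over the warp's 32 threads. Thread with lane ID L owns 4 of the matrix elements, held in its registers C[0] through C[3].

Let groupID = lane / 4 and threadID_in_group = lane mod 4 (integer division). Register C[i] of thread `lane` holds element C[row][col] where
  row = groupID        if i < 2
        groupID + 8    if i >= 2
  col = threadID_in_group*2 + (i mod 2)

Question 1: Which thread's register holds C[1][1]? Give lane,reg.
4,1

r=1→G=1,rhi=0  c=1→T=0,p=1
L=1*4+0=4  i=0*2+1=1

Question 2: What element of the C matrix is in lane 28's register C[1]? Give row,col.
7,1

28: gr=7,th=0
[1] (7+0,0*2+1) = (7,1)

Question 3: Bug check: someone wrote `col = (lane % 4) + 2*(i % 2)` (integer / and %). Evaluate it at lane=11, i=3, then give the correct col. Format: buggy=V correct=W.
`(lane % 4) + 2*(i % 2)`[11,3]->5
L=11->g=11>>2=2, t=11&3=3
[3]->row 2+8=10  col 3·2+1=7
col: 5 vs 7

buggy=5 correct=7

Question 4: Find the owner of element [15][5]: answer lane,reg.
30,3

r=15→G=7,rhi=1  c=5→T=2,p=1
L=7*4+2=30  i=1*2+1=3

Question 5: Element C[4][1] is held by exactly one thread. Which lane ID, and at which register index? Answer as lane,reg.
r=4⇒gr=4,Rb=0  c=1⇒th=0,odd=1
L=4*4+0=16  i=0*2+1=1

16,1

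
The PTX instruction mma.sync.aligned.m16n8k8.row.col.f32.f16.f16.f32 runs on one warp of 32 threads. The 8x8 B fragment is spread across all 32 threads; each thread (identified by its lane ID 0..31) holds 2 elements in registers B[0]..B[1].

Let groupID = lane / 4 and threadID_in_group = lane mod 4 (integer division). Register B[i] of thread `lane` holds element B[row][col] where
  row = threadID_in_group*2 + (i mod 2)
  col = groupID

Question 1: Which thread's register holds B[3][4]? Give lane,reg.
c: 4->gid=4  r: 3->tid=1,i&1=1
L=4*4+1=17  i=1=1

17,1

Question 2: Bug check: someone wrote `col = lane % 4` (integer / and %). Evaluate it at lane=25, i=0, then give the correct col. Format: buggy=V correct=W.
buggy=1 correct=6

`lane % 4`[25,0]->1
L=25->g=25>>2=6, t=25&3=1
[0]->row 1·2+0=2  col g=6
col: 1 vs 6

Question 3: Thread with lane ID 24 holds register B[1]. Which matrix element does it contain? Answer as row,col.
1,6

lane 24->24/4=6, 24 mod 4=0
i=1  r:2·0+1->1  c:6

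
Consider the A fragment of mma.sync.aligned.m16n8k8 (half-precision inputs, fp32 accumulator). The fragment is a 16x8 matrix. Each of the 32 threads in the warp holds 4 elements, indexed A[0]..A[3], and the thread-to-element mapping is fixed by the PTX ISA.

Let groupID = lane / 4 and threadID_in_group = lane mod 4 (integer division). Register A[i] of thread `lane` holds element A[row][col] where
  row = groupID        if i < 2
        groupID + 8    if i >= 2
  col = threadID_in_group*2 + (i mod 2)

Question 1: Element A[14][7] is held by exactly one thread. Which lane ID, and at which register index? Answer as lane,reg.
r=14->g=6,rb=1  c=7->t=3,b0=1
L=6*4+3=27  i=1*2+1=3

27,3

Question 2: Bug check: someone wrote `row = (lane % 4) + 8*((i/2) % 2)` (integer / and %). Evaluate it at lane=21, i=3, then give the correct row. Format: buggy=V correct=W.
`(lane % 4) + 8*((i/2) % 2)`[21,3]->9
lane 21: g=5 (21/4), t=1 (21%4)
i=3: r=5+8=13, c=1*2+1=3
row: 9 vs 13

buggy=9 correct=13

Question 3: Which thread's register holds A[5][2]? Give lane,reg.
21,0

r=5->g=5,rb=0  c=2->t=1,b0=0
L=5*4+1=21  i=0*2+0=0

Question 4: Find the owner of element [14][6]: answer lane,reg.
r=14⇒gr=6,Rb=1  c=6⇒th=3,odd=0
L=6*4+3=27  i=1*2+0=2

27,2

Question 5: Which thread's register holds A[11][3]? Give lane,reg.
13,3

r:11=>grp=3,rB=1  c:3=>tig=1,lo=1
L=3*4+1=13  i=1*2+1=3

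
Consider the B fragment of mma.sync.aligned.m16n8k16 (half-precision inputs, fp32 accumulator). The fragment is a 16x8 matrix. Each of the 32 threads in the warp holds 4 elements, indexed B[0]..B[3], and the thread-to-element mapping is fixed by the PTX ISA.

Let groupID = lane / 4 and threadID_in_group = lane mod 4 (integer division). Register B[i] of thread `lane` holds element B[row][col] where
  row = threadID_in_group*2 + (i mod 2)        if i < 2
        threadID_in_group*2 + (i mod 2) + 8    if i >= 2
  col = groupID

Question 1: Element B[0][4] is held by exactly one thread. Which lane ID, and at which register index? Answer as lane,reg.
16,0

c:4=>grp=4  r:0=>rB=0,tig=0,lo=0
L=4*4+0=16  i=0*2+0=0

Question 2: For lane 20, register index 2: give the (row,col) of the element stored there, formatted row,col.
8,5

lane 20->20/4=5, 20 mod 4=0
i=2  r:2·0+0+8->8  c:5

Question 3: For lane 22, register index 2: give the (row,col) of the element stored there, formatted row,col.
L=22->g=22>>2=5, t=22&3=2
[2]->row 2·2+0+8=12  col g=5

12,5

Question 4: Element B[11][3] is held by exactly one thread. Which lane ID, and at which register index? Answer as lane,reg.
c=3⇒gr=3  r=11⇒Rb=1,th=1,odd=1
L=3*4+1=13  i=1*2+1=3

13,3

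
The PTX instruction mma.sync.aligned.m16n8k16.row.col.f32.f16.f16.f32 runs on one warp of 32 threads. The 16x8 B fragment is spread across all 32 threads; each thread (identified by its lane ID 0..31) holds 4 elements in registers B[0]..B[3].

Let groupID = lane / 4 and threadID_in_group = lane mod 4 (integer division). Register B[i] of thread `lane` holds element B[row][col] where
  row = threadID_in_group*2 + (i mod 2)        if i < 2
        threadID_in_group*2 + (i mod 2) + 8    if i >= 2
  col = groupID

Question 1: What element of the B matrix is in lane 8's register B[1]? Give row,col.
8: grp=2,tig=0
[1] (0*2+1+0,2) = (1,2)

1,2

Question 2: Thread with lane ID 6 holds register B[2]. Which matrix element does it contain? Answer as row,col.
12,1

lane 6: g=1 (6/4), t=2 (6%4)
i=2: r=2*2+0+8=12, c=g=1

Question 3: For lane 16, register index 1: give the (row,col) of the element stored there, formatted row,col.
1,4

16: G=4,T=0
[1] (0*2+1+0,4) = (1,4)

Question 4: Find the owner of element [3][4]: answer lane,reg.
17,1

c: 4->gid=4  r: 3->r8=0,tid=1,i&1=1
L=4*4+1=17  i=0*2+1=1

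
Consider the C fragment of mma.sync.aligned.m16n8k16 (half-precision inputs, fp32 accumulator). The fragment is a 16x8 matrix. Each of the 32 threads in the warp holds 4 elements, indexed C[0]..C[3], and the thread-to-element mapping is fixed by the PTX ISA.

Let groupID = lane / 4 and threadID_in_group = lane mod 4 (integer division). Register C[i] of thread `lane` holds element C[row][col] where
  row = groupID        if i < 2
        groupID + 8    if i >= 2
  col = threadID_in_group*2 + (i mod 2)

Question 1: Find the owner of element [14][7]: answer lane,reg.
r:14=>grp=6,rB=1  c:7=>tig=3,lo=1
L=6*4+3=27  i=1*2+1=3

27,3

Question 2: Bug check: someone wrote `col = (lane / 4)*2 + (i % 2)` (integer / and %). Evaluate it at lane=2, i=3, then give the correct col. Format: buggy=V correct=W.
buggy=1 correct=5

`(lane / 4)*2 + (i % 2)`[2,3]⇒1
lane 2⇒2/4=0, 2 mod 4=2
i=3  r:0+8⇒8  c:2·2+1⇒5
col: 1 vs 5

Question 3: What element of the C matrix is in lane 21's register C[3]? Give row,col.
21: gr=5,th=1
[3] (5+8,1*2+1) = (13,3)

13,3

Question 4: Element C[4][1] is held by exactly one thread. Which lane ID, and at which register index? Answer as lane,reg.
16,1

r=4->g=4,rb=0  c=1->t=0,b0=1
L=4*4+0=16  i=0*2+1=1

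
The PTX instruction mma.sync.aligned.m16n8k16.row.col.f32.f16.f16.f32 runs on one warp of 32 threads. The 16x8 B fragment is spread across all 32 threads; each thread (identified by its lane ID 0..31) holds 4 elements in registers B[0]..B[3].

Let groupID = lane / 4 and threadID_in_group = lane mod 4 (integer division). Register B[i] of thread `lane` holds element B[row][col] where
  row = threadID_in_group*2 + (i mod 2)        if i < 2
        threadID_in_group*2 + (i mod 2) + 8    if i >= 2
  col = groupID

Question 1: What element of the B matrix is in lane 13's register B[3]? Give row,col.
11,3

lane 13: grp=3 (13/4), tig=1 (13%4)
i=3: r=1*2+1+8=11, c=grp=3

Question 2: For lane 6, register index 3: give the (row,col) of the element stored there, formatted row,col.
lane 6: grp=1 (6/4), tig=2 (6%4)
i=3: r=2*2+1+8=13, c=grp=1

13,1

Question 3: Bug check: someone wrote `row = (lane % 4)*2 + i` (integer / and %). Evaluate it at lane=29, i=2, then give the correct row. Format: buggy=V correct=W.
`(lane % 4)*2 + i`[29,2]->4
29: g=7,t=1
[2] (1*2+0+8,7) = (10,7)
row: 4 vs 10

buggy=4 correct=10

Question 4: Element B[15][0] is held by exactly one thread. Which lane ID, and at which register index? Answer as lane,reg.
3,3

c=0→G=0  r=15→rhi=1,T=3,p=1
L=0*4+3=3  i=1*2+1=3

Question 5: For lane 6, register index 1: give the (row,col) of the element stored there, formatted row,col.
L=6->gid=6>>2=1, tid=6&3=2
[1]->row 2·2+1+0=5  col gid=1

5,1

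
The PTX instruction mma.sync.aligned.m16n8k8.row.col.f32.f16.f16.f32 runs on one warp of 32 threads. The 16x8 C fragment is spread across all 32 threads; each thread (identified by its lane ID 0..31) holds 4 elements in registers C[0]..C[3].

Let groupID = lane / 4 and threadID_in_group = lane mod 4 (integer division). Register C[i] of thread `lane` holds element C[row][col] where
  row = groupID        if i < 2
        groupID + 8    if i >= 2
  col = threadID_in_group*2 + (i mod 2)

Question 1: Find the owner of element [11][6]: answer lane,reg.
15,2

r=11→G=3,rhi=1  c=6→T=3,p=0
L=3*4+3=15  i=1*2+0=2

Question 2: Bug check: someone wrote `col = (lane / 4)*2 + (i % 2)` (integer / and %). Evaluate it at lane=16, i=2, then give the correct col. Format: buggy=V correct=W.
`(lane / 4)*2 + (i % 2)`[16,2]->8
lane 16: g=4 (16/4), t=0 (16%4)
i=2: r=4+8=12, c=0*2+0=0
col: 8 vs 0

buggy=8 correct=0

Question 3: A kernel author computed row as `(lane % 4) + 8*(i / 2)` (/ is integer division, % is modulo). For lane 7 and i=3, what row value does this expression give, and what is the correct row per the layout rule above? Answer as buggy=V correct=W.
buggy=11 correct=9

`(lane % 4) + 8*(i / 2)`[7,3]->11
7: g=1,t=3
[3] (1+8,3*2+1) = (9,7)
row: 11 vs 9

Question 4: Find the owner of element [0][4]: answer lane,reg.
r:0=>grp=0,rB=0  c:4=>tig=2,lo=0
L=0*4+2=2  i=0*2+0=0

2,0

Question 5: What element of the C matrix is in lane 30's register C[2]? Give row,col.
15,4

L=30→G=30>>2=7, T=30&3=2
[2]→row 7+8=15  col 2·2+0=4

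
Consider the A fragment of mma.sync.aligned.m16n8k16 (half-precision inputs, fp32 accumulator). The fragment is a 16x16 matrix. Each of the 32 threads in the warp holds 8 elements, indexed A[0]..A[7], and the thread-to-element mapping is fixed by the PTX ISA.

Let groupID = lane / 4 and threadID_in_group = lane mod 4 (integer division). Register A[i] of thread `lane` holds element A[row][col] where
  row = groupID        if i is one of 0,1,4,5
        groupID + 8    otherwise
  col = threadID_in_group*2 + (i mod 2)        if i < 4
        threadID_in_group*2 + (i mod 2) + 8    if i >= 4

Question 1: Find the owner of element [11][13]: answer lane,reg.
r: 11->gid=3,r8=1  c: 13->c8=1,tid=2,i&1=1
L=3*4+2=14  i=1*4+1*2+1=7

14,7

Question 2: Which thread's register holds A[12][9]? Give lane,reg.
16,7

r: 12->gid=4,r8=1  c: 9->c8=1,tid=0,i&1=1
L=4*4+0=16  i=1*4+1*2+1=7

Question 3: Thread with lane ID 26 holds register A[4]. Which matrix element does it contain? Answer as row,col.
6,12

lane 26->26/4=6, 26 mod 4=2
i=4  r:6+0->6  c:2·2+0+8->12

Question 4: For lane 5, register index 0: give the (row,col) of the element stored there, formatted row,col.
lane 5⇒5/4=1, 5 mod 4=1
i=0  r:1+0⇒1  c:2·1+0+0⇒2

1,2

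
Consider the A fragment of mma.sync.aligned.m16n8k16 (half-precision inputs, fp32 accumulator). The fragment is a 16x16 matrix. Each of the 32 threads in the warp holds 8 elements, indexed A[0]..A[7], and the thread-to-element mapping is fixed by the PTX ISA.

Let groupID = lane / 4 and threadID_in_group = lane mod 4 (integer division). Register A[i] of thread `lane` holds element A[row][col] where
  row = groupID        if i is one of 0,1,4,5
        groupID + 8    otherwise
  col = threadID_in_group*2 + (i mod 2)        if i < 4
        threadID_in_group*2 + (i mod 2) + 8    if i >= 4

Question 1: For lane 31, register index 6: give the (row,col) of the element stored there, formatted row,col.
lane 31: G=7 (31/4), T=3 (31%4)
i=6: r=7+8=15, c=3*2+0+8=14

15,14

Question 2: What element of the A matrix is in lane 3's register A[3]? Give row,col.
8,7

lane 3: g=0 (3/4), t=3 (3%4)
i=3: r=0+8=8, c=3*2+1+0=7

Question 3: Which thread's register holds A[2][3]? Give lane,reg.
r: 2->gid=2,r8=0  c: 3->c8=0,tid=1,i&1=1
L=2*4+1=9  i=0*4+0*2+1=1

9,1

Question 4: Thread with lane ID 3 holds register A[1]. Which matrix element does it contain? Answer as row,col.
3: gr=0,th=3
[1] (0+0,3*2+1+0) = (0,7)

0,7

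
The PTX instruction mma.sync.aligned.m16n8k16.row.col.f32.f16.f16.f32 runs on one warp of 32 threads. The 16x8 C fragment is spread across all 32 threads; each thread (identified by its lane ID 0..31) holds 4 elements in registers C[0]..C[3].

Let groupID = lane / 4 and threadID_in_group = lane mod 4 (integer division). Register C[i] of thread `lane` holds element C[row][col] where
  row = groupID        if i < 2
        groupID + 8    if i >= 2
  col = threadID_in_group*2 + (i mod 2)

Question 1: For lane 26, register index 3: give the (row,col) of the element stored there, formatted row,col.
14,5

L=26→G=26>>2=6, T=26&3=2
[3]→row 6+8=14  col 2·2+1=5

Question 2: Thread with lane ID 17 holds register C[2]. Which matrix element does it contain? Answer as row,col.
12,2

L=17⇒gr=17>>2=4, th=17&3=1
[2]⇒row 4+8=12  col 1·2+0=2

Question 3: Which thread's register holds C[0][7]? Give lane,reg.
r=0->g=0,rb=0  c=7->t=3,b0=1
L=0*4+3=3  i=0*2+1=1

3,1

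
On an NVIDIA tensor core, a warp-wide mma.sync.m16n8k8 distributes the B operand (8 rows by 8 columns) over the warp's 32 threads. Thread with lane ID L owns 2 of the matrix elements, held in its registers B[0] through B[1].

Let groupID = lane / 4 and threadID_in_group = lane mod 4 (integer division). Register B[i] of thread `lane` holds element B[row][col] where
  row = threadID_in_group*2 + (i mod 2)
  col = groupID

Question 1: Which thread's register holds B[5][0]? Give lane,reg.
c:0=>grp=0  r:5=>tig=2,lo=1
L=0*4+2=2  i=1=1

2,1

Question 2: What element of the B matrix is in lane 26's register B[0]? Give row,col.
4,6

lane 26: gr=6 (26/4), th=2 (26%4)
i=0: r=2*2+0=4, c=gr=6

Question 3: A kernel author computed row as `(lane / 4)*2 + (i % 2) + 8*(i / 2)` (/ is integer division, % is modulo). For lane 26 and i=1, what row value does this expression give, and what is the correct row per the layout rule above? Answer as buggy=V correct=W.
`(lane / 4)*2 + (i % 2) + 8*(i / 2)`[26,1]->13
L=26->g=26>>2=6, t=26&3=2
[1]->row 2·2+1=5  col g=6
row: 13 vs 5

buggy=13 correct=5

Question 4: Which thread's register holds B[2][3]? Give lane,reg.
13,0

c=3⇒gr=3  r=2⇒th=1,odd=0
L=3*4+1=13  i=0=0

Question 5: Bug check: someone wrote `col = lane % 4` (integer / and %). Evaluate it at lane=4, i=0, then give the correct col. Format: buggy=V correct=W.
buggy=0 correct=1

`lane % 4`[4,0]=>0
4: grp=1,tig=0
[0] (0*2+0,1) = (0,1)
col: 0 vs 1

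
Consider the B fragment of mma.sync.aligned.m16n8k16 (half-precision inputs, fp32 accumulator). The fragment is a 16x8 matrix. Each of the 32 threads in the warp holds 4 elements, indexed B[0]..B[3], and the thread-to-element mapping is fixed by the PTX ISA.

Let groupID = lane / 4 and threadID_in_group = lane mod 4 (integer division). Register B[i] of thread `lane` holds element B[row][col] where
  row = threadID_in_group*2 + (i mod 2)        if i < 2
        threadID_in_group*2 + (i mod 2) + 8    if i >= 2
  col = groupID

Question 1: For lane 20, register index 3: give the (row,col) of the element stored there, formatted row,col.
9,5

L=20⇒gr=20>>2=5, th=20&3=0
[3]⇒row 0·2+1+8=9  col gr=5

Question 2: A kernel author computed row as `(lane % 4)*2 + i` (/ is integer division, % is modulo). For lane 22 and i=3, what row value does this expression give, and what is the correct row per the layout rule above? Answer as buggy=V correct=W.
buggy=7 correct=13

`(lane % 4)*2 + i`[22,3]⇒7
lane 22⇒22/4=5, 22 mod 4=2
i=3  r:2·2+1+8⇒13  c:5
row: 7 vs 13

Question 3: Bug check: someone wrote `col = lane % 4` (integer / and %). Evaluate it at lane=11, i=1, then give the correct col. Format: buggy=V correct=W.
buggy=3 correct=2

`lane % 4`[11,1]=>3
lane 11=>11/4=2, 11 mod 4=3
i=1  r:2·3+1+0=>7  c:2
col: 3 vs 2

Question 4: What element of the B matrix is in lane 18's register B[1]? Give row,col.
lane 18=>18/4=4, 18 mod 4=2
i=1  r:2·2+1+0=>5  c:4

5,4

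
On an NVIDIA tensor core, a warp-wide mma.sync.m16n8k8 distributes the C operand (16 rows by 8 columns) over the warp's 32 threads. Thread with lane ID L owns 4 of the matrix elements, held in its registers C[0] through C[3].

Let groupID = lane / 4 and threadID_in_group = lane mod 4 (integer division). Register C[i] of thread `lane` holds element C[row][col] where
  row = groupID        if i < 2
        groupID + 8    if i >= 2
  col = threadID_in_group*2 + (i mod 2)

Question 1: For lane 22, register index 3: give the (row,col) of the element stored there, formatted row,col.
lane 22: grp=5 (22/4), tig=2 (22%4)
i=3: r=5+8=13, c=2*2+1=5

13,5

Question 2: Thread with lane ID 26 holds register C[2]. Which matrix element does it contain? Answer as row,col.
14,4

L=26->g=26>>2=6, t=26&3=2
[2]->row 6+8=14  col 2·2+0=4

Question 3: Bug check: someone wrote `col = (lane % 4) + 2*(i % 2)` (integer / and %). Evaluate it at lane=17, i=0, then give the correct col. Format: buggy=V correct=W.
buggy=1 correct=2

`(lane % 4) + 2*(i % 2)`[17,0]->1
lane 17: gid=4 (17/4), tid=1 (17%4)
i=0: r=4+0=4, c=1*2+0=2
col: 1 vs 2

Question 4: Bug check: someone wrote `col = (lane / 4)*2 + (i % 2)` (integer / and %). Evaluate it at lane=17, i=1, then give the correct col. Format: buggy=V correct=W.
`(lane / 4)*2 + (i % 2)`[17,1]->9
17: g=4,t=1
[1] (4+0,1*2+1) = (4,3)
col: 9 vs 3

buggy=9 correct=3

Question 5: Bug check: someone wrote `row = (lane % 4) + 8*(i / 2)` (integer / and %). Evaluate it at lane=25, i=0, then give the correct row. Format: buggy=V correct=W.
`(lane % 4) + 8*(i / 2)`[25,0]->1
lane 25: gid=6 (25/4), tid=1 (25%4)
i=0: r=6+0=6, c=1*2+0=2
row: 1 vs 6

buggy=1 correct=6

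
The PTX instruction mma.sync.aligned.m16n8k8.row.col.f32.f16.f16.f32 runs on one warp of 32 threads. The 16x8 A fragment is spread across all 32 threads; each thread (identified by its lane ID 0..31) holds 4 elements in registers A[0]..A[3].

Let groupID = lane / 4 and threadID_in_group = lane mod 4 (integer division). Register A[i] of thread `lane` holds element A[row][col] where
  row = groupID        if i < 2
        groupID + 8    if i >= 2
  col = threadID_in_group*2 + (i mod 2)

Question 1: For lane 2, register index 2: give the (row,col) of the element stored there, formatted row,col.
lane 2→2/4=0, 2 mod 4=2
i=2  r:0+8→8  c:2·2+0→4

8,4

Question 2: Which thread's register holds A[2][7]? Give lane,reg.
11,1

r:2=>grp=2,rB=0  c:7=>tig=3,lo=1
L=2*4+3=11  i=0*2+1=1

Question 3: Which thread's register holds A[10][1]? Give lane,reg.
r: 10->gid=2,r8=1  c: 1->tid=0,i&1=1
L=2*4+0=8  i=1*2+1=3

8,3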